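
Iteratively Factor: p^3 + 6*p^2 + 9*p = (p + 3)*(p^2 + 3*p) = p*(p + 3)*(p + 3)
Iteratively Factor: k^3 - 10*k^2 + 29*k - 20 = (k - 1)*(k^2 - 9*k + 20) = (k - 5)*(k - 1)*(k - 4)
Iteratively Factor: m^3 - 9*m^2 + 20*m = (m - 5)*(m^2 - 4*m) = (m - 5)*(m - 4)*(m)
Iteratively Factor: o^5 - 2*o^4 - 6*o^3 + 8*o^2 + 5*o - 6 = (o - 1)*(o^4 - o^3 - 7*o^2 + o + 6) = (o - 3)*(o - 1)*(o^3 + 2*o^2 - o - 2) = (o - 3)*(o - 1)^2*(o^2 + 3*o + 2) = (o - 3)*(o - 1)^2*(o + 2)*(o + 1)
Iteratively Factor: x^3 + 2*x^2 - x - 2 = (x - 1)*(x^2 + 3*x + 2) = (x - 1)*(x + 2)*(x + 1)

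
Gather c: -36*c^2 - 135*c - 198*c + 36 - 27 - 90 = -36*c^2 - 333*c - 81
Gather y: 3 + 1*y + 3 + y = 2*y + 6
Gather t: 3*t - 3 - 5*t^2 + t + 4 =-5*t^2 + 4*t + 1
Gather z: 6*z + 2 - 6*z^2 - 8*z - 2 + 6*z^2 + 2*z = 0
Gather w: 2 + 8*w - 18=8*w - 16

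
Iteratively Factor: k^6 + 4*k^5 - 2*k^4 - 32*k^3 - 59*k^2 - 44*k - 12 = (k + 2)*(k^5 + 2*k^4 - 6*k^3 - 20*k^2 - 19*k - 6) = (k + 2)^2*(k^4 - 6*k^2 - 8*k - 3) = (k + 1)*(k + 2)^2*(k^3 - k^2 - 5*k - 3) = (k + 1)^2*(k + 2)^2*(k^2 - 2*k - 3) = (k - 3)*(k + 1)^2*(k + 2)^2*(k + 1)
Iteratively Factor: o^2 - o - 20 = (o + 4)*(o - 5)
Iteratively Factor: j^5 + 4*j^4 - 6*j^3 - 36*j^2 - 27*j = (j + 3)*(j^4 + j^3 - 9*j^2 - 9*j) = j*(j + 3)*(j^3 + j^2 - 9*j - 9) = j*(j - 3)*(j + 3)*(j^2 + 4*j + 3) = j*(j - 3)*(j + 3)^2*(j + 1)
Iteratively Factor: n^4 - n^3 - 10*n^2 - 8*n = (n - 4)*(n^3 + 3*n^2 + 2*n) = (n - 4)*(n + 2)*(n^2 + n) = n*(n - 4)*(n + 2)*(n + 1)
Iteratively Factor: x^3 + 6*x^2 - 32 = (x - 2)*(x^2 + 8*x + 16) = (x - 2)*(x + 4)*(x + 4)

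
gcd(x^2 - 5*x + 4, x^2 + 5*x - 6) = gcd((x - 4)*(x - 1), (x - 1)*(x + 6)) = x - 1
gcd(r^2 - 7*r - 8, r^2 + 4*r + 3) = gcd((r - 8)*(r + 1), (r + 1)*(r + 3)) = r + 1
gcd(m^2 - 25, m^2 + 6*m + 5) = m + 5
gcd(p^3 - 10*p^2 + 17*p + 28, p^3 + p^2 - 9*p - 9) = p + 1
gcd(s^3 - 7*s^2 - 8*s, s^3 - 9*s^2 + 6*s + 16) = s^2 - 7*s - 8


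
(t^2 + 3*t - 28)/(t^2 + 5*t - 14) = (t - 4)/(t - 2)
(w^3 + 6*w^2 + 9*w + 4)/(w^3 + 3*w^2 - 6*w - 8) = (w + 1)/(w - 2)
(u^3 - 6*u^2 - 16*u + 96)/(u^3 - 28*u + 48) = (u^2 - 2*u - 24)/(u^2 + 4*u - 12)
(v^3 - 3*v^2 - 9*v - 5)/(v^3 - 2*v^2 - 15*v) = (v^2 + 2*v + 1)/(v*(v + 3))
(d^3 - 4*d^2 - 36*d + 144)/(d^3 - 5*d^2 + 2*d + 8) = (d^2 - 36)/(d^2 - d - 2)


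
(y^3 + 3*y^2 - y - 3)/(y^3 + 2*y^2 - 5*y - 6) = (y - 1)/(y - 2)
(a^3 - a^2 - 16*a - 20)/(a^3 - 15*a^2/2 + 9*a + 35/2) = 2*(a^2 + 4*a + 4)/(2*a^2 - 5*a - 7)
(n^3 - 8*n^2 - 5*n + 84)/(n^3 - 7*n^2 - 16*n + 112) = (n + 3)/(n + 4)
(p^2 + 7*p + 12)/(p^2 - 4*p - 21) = (p + 4)/(p - 7)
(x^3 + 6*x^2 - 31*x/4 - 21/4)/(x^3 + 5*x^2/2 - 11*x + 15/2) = (2*x^2 + 15*x + 7)/(2*(x^2 + 4*x - 5))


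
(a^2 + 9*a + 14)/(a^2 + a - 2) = (a + 7)/(a - 1)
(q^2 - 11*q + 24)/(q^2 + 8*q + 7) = (q^2 - 11*q + 24)/(q^2 + 8*q + 7)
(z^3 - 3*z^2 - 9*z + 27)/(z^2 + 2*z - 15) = (z^2 - 9)/(z + 5)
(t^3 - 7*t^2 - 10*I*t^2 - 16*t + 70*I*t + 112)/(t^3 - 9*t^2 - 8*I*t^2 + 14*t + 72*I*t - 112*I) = (t - 2*I)/(t - 2)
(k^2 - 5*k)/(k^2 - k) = (k - 5)/(k - 1)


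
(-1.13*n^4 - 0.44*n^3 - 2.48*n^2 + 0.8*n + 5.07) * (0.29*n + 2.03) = -0.3277*n^5 - 2.4215*n^4 - 1.6124*n^3 - 4.8024*n^2 + 3.0943*n + 10.2921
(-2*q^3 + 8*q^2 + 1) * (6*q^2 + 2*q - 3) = -12*q^5 + 44*q^4 + 22*q^3 - 18*q^2 + 2*q - 3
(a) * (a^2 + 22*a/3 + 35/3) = a^3 + 22*a^2/3 + 35*a/3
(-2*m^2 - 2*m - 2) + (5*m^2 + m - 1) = 3*m^2 - m - 3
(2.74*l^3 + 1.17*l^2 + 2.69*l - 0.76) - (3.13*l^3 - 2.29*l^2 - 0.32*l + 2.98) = -0.39*l^3 + 3.46*l^2 + 3.01*l - 3.74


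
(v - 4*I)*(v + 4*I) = v^2 + 16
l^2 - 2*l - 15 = (l - 5)*(l + 3)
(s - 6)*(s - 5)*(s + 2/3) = s^3 - 31*s^2/3 + 68*s/3 + 20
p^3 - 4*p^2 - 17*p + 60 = (p - 5)*(p - 3)*(p + 4)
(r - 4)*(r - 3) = r^2 - 7*r + 12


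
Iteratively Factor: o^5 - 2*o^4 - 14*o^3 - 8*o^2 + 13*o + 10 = (o + 1)*(o^4 - 3*o^3 - 11*o^2 + 3*o + 10) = (o + 1)*(o + 2)*(o^3 - 5*o^2 - o + 5) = (o + 1)^2*(o + 2)*(o^2 - 6*o + 5) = (o - 1)*(o + 1)^2*(o + 2)*(o - 5)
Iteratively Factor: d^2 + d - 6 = (d - 2)*(d + 3)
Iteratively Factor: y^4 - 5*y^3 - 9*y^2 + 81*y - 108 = (y - 3)*(y^3 - 2*y^2 - 15*y + 36) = (y - 3)^2*(y^2 + y - 12) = (y - 3)^2*(y + 4)*(y - 3)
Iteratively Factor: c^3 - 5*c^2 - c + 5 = (c + 1)*(c^2 - 6*c + 5) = (c - 1)*(c + 1)*(c - 5)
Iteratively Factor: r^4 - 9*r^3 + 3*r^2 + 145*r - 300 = (r + 4)*(r^3 - 13*r^2 + 55*r - 75) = (r - 5)*(r + 4)*(r^2 - 8*r + 15) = (r - 5)*(r - 3)*(r + 4)*(r - 5)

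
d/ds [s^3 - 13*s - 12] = 3*s^2 - 13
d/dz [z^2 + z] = 2*z + 1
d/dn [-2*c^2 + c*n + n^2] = c + 2*n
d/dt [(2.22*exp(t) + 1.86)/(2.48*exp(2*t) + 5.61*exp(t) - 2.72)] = (-(2.22*exp(t) + 1.86)*(4.96*exp(t) + 5.61) + 5.5056*exp(2*t) + 12.4542*exp(t) - 6.0384)*exp(t)/(2.48*exp(2*t) + 5.61*exp(t) - 2.72)^2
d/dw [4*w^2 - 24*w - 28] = 8*w - 24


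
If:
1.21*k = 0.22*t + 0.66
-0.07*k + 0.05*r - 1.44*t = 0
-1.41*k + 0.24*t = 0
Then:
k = -8.00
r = -1364.80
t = -47.00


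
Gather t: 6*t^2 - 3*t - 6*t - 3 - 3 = 6*t^2 - 9*t - 6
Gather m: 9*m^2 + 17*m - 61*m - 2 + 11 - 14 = 9*m^2 - 44*m - 5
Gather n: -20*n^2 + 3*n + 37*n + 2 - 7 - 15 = -20*n^2 + 40*n - 20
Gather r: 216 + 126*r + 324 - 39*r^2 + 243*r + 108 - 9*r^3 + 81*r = -9*r^3 - 39*r^2 + 450*r + 648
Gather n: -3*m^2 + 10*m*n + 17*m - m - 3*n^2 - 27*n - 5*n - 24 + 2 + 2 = -3*m^2 + 16*m - 3*n^2 + n*(10*m - 32) - 20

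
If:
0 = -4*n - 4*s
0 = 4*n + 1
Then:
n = -1/4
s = 1/4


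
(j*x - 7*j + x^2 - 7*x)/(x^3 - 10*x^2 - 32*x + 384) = (j*x - 7*j + x^2 - 7*x)/(x^3 - 10*x^2 - 32*x + 384)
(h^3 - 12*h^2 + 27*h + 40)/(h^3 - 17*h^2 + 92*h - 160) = (h + 1)/(h - 4)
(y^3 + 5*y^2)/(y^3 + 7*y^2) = (y + 5)/(y + 7)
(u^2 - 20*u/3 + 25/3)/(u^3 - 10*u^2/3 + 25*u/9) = 3*(u - 5)/(u*(3*u - 5))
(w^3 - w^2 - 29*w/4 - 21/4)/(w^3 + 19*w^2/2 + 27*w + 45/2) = (2*w^2 - 5*w - 7)/(2*(w^2 + 8*w + 15))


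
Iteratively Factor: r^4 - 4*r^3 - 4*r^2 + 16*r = (r - 4)*(r^3 - 4*r) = (r - 4)*(r + 2)*(r^2 - 2*r) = r*(r - 4)*(r + 2)*(r - 2)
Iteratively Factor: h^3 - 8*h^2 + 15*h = (h - 5)*(h^2 - 3*h) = h*(h - 5)*(h - 3)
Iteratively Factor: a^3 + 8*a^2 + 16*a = (a)*(a^2 + 8*a + 16) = a*(a + 4)*(a + 4)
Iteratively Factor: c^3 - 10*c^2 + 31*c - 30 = (c - 2)*(c^2 - 8*c + 15) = (c - 5)*(c - 2)*(c - 3)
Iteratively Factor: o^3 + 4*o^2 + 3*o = (o)*(o^2 + 4*o + 3) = o*(o + 1)*(o + 3)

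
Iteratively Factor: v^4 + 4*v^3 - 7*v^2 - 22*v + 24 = (v - 1)*(v^3 + 5*v^2 - 2*v - 24) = (v - 1)*(v + 3)*(v^2 + 2*v - 8) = (v - 1)*(v + 3)*(v + 4)*(v - 2)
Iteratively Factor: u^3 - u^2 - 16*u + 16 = (u + 4)*(u^2 - 5*u + 4) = (u - 4)*(u + 4)*(u - 1)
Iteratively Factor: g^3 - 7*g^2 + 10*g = (g)*(g^2 - 7*g + 10) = g*(g - 5)*(g - 2)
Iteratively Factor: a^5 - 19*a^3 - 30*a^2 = (a)*(a^4 - 19*a^2 - 30*a) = a*(a + 2)*(a^3 - 2*a^2 - 15*a) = a*(a + 2)*(a + 3)*(a^2 - 5*a) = a^2*(a + 2)*(a + 3)*(a - 5)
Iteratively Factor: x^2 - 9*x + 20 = (x - 5)*(x - 4)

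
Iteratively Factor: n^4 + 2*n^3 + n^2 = (n + 1)*(n^3 + n^2) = n*(n + 1)*(n^2 + n) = n*(n + 1)^2*(n)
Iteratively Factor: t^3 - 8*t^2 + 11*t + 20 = (t - 4)*(t^2 - 4*t - 5) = (t - 4)*(t + 1)*(t - 5)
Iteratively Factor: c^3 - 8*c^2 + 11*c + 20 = (c + 1)*(c^2 - 9*c + 20) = (c - 5)*(c + 1)*(c - 4)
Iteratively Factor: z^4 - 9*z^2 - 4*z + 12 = (z - 1)*(z^3 + z^2 - 8*z - 12) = (z - 1)*(z + 2)*(z^2 - z - 6) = (z - 1)*(z + 2)^2*(z - 3)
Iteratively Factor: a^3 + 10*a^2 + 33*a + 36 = (a + 4)*(a^2 + 6*a + 9) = (a + 3)*(a + 4)*(a + 3)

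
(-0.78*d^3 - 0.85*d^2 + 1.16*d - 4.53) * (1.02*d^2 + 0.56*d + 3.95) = -0.7956*d^5 - 1.3038*d^4 - 2.3738*d^3 - 7.3285*d^2 + 2.0452*d - 17.8935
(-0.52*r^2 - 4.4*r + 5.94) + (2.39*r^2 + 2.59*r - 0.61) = 1.87*r^2 - 1.81*r + 5.33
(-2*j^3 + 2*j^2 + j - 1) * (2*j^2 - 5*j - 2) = -4*j^5 + 14*j^4 - 4*j^3 - 11*j^2 + 3*j + 2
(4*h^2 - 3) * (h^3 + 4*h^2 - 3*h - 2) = 4*h^5 + 16*h^4 - 15*h^3 - 20*h^2 + 9*h + 6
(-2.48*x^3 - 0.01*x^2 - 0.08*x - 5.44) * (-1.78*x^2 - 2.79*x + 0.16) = 4.4144*x^5 + 6.937*x^4 - 0.2265*x^3 + 9.9048*x^2 + 15.1648*x - 0.8704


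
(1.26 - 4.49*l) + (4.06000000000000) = 5.32 - 4.49*l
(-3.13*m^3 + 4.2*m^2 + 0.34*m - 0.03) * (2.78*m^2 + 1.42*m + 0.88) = -8.7014*m^5 + 7.2314*m^4 + 4.1548*m^3 + 4.0954*m^2 + 0.2566*m - 0.0264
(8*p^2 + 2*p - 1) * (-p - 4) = -8*p^3 - 34*p^2 - 7*p + 4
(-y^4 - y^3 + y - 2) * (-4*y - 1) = 4*y^5 + 5*y^4 + y^3 - 4*y^2 + 7*y + 2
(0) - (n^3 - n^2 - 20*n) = -n^3 + n^2 + 20*n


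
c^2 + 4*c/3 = c*(c + 4/3)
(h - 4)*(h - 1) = h^2 - 5*h + 4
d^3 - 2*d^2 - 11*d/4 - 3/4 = (d - 3)*(d + 1/2)^2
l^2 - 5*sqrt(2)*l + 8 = (l - 4*sqrt(2))*(l - sqrt(2))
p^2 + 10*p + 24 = (p + 4)*(p + 6)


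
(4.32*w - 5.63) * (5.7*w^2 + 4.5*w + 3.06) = 24.624*w^3 - 12.651*w^2 - 12.1158*w - 17.2278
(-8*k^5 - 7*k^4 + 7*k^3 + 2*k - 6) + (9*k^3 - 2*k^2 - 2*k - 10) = -8*k^5 - 7*k^4 + 16*k^3 - 2*k^2 - 16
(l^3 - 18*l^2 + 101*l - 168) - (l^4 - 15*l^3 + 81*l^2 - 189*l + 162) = -l^4 + 16*l^3 - 99*l^2 + 290*l - 330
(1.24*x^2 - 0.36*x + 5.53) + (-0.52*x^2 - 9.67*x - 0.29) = 0.72*x^2 - 10.03*x + 5.24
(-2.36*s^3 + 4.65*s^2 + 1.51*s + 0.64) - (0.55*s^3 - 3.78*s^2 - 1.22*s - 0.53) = -2.91*s^3 + 8.43*s^2 + 2.73*s + 1.17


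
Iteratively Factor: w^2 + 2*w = (w)*(w + 2)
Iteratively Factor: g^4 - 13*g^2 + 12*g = (g - 3)*(g^3 + 3*g^2 - 4*g) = (g - 3)*(g + 4)*(g^2 - g) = g*(g - 3)*(g + 4)*(g - 1)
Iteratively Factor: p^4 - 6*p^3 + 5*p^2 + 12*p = (p + 1)*(p^3 - 7*p^2 + 12*p) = p*(p + 1)*(p^2 - 7*p + 12) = p*(p - 4)*(p + 1)*(p - 3)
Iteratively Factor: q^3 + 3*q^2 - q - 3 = (q + 1)*(q^2 + 2*q - 3) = (q - 1)*(q + 1)*(q + 3)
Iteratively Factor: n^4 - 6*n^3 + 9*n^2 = (n)*(n^3 - 6*n^2 + 9*n) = n^2*(n^2 - 6*n + 9) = n^2*(n - 3)*(n - 3)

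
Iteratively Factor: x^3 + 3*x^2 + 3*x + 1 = (x + 1)*(x^2 + 2*x + 1) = (x + 1)^2*(x + 1)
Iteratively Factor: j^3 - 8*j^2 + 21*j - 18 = (j - 2)*(j^2 - 6*j + 9) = (j - 3)*(j - 2)*(j - 3)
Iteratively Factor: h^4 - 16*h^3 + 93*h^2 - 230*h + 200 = (h - 2)*(h^3 - 14*h^2 + 65*h - 100) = (h - 4)*(h - 2)*(h^2 - 10*h + 25) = (h - 5)*(h - 4)*(h - 2)*(h - 5)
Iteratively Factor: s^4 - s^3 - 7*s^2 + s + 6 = (s - 3)*(s^3 + 2*s^2 - s - 2) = (s - 3)*(s + 2)*(s^2 - 1) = (s - 3)*(s + 1)*(s + 2)*(s - 1)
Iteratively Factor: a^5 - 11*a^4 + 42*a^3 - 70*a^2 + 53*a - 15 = (a - 3)*(a^4 - 8*a^3 + 18*a^2 - 16*a + 5) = (a - 3)*(a - 1)*(a^3 - 7*a^2 + 11*a - 5) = (a - 3)*(a - 1)^2*(a^2 - 6*a + 5) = (a - 5)*(a - 3)*(a - 1)^2*(a - 1)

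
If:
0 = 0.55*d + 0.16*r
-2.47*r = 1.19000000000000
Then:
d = 0.14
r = -0.48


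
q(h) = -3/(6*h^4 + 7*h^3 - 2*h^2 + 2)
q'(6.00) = 0.00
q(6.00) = 0.00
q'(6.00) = 0.00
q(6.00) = 0.00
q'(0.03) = -0.08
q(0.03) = -1.50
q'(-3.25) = -0.01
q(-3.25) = -0.01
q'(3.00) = 0.01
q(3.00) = -0.00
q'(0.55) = 2.53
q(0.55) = -0.97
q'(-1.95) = -0.32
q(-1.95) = -0.10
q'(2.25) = 0.02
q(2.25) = -0.01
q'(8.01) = 0.00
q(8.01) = -0.00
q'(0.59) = 2.46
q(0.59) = -0.86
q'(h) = -3*(-24*h^3 - 21*h^2 + 4*h)/(6*h^4 + 7*h^3 - 2*h^2 + 2)^2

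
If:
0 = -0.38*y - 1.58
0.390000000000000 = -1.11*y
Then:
No Solution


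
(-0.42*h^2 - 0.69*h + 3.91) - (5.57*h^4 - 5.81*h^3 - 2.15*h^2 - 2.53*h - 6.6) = -5.57*h^4 + 5.81*h^3 + 1.73*h^2 + 1.84*h + 10.51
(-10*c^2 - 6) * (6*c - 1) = -60*c^3 + 10*c^2 - 36*c + 6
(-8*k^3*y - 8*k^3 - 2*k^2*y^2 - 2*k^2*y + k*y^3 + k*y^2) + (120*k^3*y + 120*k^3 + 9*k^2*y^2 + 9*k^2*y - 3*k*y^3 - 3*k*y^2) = 112*k^3*y + 112*k^3 + 7*k^2*y^2 + 7*k^2*y - 2*k*y^3 - 2*k*y^2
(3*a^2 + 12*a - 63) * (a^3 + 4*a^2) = 3*a^5 + 24*a^4 - 15*a^3 - 252*a^2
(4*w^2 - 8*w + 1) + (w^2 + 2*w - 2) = 5*w^2 - 6*w - 1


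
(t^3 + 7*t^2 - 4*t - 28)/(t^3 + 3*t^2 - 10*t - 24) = (t^2 + 5*t - 14)/(t^2 + t - 12)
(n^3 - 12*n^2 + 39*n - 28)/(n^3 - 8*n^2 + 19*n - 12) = (n - 7)/(n - 3)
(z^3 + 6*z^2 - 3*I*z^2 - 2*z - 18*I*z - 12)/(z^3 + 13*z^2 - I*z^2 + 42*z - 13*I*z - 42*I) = (z - 2*I)/(z + 7)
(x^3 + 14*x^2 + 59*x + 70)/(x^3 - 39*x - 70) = (x + 7)/(x - 7)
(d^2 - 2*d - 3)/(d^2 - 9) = (d + 1)/(d + 3)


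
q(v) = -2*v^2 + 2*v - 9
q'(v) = 2 - 4*v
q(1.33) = -9.88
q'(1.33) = -3.32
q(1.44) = -10.27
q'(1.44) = -3.76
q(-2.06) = -21.61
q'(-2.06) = 10.24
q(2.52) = -16.66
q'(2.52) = -8.08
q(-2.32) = -24.40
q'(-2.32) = 11.28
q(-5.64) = -83.90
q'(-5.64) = 24.56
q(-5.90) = -90.42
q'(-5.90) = 25.60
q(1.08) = -9.17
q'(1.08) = -2.32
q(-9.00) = -189.00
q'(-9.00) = 38.00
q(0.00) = -9.00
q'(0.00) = 2.00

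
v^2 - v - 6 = (v - 3)*(v + 2)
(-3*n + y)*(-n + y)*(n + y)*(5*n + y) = 15*n^4 - 2*n^3*y - 16*n^2*y^2 + 2*n*y^3 + y^4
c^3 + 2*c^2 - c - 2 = (c - 1)*(c + 1)*(c + 2)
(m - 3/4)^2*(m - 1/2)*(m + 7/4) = m^4 - m^3/4 - 35*m^2/16 + 129*m/64 - 63/128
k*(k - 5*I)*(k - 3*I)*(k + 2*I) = k^4 - 6*I*k^3 + k^2 - 30*I*k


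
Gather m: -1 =-1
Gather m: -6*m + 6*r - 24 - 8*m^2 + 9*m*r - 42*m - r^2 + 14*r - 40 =-8*m^2 + m*(9*r - 48) - r^2 + 20*r - 64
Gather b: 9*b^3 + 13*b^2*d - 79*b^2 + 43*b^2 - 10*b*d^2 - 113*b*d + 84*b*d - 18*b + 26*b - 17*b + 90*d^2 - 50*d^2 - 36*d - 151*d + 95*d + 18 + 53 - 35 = 9*b^3 + b^2*(13*d - 36) + b*(-10*d^2 - 29*d - 9) + 40*d^2 - 92*d + 36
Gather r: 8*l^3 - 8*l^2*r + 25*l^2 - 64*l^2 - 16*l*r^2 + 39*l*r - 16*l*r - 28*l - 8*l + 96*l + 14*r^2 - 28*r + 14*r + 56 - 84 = 8*l^3 - 39*l^2 + 60*l + r^2*(14 - 16*l) + r*(-8*l^2 + 23*l - 14) - 28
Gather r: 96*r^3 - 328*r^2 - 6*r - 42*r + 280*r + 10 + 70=96*r^3 - 328*r^2 + 232*r + 80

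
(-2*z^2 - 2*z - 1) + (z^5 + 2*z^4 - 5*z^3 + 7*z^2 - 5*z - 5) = z^5 + 2*z^4 - 5*z^3 + 5*z^2 - 7*z - 6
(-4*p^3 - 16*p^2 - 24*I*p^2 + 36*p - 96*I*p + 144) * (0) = 0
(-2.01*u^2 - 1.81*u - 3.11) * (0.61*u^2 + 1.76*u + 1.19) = -1.2261*u^4 - 4.6417*u^3 - 7.4746*u^2 - 7.6275*u - 3.7009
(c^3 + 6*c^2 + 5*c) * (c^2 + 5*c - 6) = c^5 + 11*c^4 + 29*c^3 - 11*c^2 - 30*c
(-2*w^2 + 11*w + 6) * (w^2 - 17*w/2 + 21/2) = -2*w^4 + 28*w^3 - 217*w^2/2 + 129*w/2 + 63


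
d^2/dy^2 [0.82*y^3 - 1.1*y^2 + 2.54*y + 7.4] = 4.92*y - 2.2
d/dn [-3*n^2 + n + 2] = 1 - 6*n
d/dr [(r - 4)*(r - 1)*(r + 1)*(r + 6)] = 4*r^3 + 6*r^2 - 50*r - 2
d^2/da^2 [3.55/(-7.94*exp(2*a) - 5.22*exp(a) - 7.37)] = (-3.55*(15.88*exp(a) + 5.22)*(31.76*exp(a) + 10.44)*exp(a) + (112.748*exp(a) + 18.531)*(7.94*exp(2*a) + 5.22*exp(a) + 7.37))*exp(a)/(7.94*exp(2*a) + 5.22*exp(a) + 7.37)^3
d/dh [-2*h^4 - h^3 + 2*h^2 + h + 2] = -8*h^3 - 3*h^2 + 4*h + 1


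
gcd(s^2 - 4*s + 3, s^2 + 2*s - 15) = s - 3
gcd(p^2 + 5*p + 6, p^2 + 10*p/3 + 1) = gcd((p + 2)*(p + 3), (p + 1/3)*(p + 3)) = p + 3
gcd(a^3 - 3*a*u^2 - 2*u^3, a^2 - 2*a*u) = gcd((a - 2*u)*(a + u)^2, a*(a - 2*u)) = -a + 2*u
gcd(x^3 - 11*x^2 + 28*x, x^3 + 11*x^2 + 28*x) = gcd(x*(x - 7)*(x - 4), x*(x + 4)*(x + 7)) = x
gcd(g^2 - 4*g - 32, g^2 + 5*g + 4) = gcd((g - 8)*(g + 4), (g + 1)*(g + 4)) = g + 4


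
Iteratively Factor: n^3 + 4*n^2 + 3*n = (n)*(n^2 + 4*n + 3) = n*(n + 1)*(n + 3)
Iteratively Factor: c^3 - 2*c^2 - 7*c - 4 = (c - 4)*(c^2 + 2*c + 1) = (c - 4)*(c + 1)*(c + 1)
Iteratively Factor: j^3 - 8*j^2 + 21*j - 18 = (j - 3)*(j^2 - 5*j + 6) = (j - 3)^2*(j - 2)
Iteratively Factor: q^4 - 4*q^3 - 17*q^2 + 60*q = (q + 4)*(q^3 - 8*q^2 + 15*q) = (q - 3)*(q + 4)*(q^2 - 5*q) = q*(q - 3)*(q + 4)*(q - 5)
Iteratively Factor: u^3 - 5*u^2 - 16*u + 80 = (u - 5)*(u^2 - 16) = (u - 5)*(u + 4)*(u - 4)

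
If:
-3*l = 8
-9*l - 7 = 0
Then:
No Solution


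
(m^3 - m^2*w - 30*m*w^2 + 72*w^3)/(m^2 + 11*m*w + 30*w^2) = (m^2 - 7*m*w + 12*w^2)/(m + 5*w)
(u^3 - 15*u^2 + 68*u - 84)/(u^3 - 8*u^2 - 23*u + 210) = (u - 2)/(u + 5)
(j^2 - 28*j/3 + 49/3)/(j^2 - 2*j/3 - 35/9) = 3*(j - 7)/(3*j + 5)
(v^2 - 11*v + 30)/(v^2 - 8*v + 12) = (v - 5)/(v - 2)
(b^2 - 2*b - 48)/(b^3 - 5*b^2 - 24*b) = (b + 6)/(b*(b + 3))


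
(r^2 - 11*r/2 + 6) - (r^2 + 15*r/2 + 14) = -13*r - 8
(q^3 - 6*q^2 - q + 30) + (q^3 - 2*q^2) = 2*q^3 - 8*q^2 - q + 30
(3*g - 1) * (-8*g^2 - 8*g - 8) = -24*g^3 - 16*g^2 - 16*g + 8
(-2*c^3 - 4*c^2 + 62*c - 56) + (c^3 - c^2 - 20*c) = -c^3 - 5*c^2 + 42*c - 56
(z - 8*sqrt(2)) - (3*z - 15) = -2*z - 8*sqrt(2) + 15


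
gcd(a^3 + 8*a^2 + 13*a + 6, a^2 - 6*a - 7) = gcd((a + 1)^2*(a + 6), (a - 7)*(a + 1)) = a + 1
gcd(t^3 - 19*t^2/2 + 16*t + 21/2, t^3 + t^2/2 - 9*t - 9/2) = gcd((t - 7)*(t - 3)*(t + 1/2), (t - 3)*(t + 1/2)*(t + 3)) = t^2 - 5*t/2 - 3/2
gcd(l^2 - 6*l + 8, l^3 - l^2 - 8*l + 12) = l - 2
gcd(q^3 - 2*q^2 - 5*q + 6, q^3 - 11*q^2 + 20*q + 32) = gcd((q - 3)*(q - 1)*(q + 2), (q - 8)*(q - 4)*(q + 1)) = 1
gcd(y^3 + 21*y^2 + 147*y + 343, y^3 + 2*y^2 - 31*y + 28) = y + 7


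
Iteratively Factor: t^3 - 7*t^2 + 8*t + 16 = (t - 4)*(t^2 - 3*t - 4) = (t - 4)*(t + 1)*(t - 4)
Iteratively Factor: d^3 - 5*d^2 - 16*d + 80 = (d - 4)*(d^2 - d - 20) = (d - 5)*(d - 4)*(d + 4)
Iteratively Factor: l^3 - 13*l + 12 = (l + 4)*(l^2 - 4*l + 3) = (l - 1)*(l + 4)*(l - 3)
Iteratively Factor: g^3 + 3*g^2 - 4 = (g + 2)*(g^2 + g - 2) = (g + 2)^2*(g - 1)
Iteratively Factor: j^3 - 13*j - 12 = (j + 1)*(j^2 - j - 12) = (j + 1)*(j + 3)*(j - 4)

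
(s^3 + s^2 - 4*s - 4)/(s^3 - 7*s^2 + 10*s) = (s^2 + 3*s + 2)/(s*(s - 5))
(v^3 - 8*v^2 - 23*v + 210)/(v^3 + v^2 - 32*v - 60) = (v - 7)/(v + 2)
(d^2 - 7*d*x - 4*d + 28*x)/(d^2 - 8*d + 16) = (d - 7*x)/(d - 4)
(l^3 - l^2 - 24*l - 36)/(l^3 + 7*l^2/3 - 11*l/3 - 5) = 3*(l^2 - 4*l - 12)/(3*l^2 - 2*l - 5)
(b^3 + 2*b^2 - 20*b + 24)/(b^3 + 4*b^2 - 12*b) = (b - 2)/b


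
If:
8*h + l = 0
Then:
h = -l/8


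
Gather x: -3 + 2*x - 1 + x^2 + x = x^2 + 3*x - 4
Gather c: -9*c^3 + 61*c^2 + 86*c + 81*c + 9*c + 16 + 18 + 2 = -9*c^3 + 61*c^2 + 176*c + 36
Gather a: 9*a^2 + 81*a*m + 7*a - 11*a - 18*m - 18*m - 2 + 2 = 9*a^2 + a*(81*m - 4) - 36*m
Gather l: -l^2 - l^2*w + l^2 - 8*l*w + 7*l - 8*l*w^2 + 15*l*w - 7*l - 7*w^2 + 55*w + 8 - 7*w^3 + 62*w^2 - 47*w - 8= -l^2*w + l*(-8*w^2 + 7*w) - 7*w^3 + 55*w^2 + 8*w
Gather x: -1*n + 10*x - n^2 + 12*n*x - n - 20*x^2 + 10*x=-n^2 - 2*n - 20*x^2 + x*(12*n + 20)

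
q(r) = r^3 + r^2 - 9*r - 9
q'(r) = 3*r^2 + 2*r - 9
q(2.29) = -12.36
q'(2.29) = 11.31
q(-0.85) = -1.24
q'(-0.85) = -8.53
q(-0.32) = -6.05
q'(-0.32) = -9.33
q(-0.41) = -5.21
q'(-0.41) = -9.32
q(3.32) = 8.74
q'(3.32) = 30.71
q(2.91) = -2.08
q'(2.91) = 22.22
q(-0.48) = -4.56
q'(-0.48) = -9.27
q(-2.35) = 4.69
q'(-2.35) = 2.87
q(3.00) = 0.00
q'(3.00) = 24.00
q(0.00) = -9.00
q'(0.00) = -9.00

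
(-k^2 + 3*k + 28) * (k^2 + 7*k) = -k^4 - 4*k^3 + 49*k^2 + 196*k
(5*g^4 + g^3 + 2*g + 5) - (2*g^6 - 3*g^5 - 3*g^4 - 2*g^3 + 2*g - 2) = -2*g^6 + 3*g^5 + 8*g^4 + 3*g^3 + 7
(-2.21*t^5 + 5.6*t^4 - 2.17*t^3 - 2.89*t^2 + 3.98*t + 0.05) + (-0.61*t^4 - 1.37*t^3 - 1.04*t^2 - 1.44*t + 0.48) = -2.21*t^5 + 4.99*t^4 - 3.54*t^3 - 3.93*t^2 + 2.54*t + 0.53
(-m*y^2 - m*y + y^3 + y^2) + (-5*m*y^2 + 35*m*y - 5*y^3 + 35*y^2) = -6*m*y^2 + 34*m*y - 4*y^3 + 36*y^2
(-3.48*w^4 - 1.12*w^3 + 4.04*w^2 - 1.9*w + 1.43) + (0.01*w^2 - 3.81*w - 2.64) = -3.48*w^4 - 1.12*w^3 + 4.05*w^2 - 5.71*w - 1.21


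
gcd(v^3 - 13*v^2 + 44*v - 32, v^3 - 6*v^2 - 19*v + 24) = v^2 - 9*v + 8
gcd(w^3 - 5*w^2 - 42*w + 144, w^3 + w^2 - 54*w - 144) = w^2 - 2*w - 48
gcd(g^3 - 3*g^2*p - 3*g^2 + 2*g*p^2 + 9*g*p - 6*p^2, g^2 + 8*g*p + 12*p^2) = 1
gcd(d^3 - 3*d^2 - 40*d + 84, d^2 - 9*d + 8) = 1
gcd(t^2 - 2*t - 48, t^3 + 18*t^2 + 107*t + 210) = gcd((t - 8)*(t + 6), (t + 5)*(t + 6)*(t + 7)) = t + 6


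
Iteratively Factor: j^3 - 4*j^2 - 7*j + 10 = (j + 2)*(j^2 - 6*j + 5) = (j - 5)*(j + 2)*(j - 1)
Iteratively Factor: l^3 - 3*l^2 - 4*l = (l - 4)*(l^2 + l) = l*(l - 4)*(l + 1)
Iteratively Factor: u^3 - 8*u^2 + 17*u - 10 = (u - 1)*(u^2 - 7*u + 10) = (u - 5)*(u - 1)*(u - 2)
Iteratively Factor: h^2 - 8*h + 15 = (h - 3)*(h - 5)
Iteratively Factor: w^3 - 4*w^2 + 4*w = (w - 2)*(w^2 - 2*w) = w*(w - 2)*(w - 2)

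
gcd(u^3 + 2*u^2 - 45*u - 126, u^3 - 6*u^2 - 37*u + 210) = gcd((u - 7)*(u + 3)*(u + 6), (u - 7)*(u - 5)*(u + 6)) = u^2 - u - 42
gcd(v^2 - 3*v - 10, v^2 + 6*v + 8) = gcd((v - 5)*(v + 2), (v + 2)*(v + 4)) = v + 2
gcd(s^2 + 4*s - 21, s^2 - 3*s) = s - 3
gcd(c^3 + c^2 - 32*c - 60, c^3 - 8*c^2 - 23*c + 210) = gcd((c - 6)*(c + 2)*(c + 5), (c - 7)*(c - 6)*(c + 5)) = c^2 - c - 30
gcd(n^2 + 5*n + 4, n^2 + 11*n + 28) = n + 4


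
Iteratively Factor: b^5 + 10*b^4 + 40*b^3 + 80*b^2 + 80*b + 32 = (b + 2)*(b^4 + 8*b^3 + 24*b^2 + 32*b + 16) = (b + 2)^2*(b^3 + 6*b^2 + 12*b + 8) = (b + 2)^3*(b^2 + 4*b + 4) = (b + 2)^4*(b + 2)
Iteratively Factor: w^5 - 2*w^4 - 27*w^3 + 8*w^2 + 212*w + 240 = (w + 3)*(w^4 - 5*w^3 - 12*w^2 + 44*w + 80) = (w + 2)*(w + 3)*(w^3 - 7*w^2 + 2*w + 40) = (w + 2)^2*(w + 3)*(w^2 - 9*w + 20) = (w - 4)*(w + 2)^2*(w + 3)*(w - 5)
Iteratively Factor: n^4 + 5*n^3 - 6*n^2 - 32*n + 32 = (n + 4)*(n^3 + n^2 - 10*n + 8) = (n - 2)*(n + 4)*(n^2 + 3*n - 4) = (n - 2)*(n - 1)*(n + 4)*(n + 4)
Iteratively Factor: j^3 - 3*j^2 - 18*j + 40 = (j - 2)*(j^2 - j - 20) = (j - 5)*(j - 2)*(j + 4)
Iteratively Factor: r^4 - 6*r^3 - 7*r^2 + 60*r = (r + 3)*(r^3 - 9*r^2 + 20*r) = (r - 4)*(r + 3)*(r^2 - 5*r) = r*(r - 4)*(r + 3)*(r - 5)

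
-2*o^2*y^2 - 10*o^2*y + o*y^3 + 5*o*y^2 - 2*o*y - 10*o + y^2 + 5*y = (-2*o + y)*(y + 5)*(o*y + 1)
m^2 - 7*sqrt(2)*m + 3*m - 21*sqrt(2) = (m + 3)*(m - 7*sqrt(2))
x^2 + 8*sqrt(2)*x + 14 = (x + sqrt(2))*(x + 7*sqrt(2))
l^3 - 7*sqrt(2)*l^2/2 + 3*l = l*(l - 3*sqrt(2))*(l - sqrt(2)/2)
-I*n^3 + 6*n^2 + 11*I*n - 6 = (n + 2*I)*(n + 3*I)*(-I*n + 1)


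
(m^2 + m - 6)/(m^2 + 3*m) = (m - 2)/m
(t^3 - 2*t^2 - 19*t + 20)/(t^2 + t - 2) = (t^2 - t - 20)/(t + 2)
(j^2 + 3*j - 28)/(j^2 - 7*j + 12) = (j + 7)/(j - 3)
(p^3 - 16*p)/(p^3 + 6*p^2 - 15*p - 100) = p*(p + 4)/(p^2 + 10*p + 25)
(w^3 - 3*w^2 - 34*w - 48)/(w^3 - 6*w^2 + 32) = (w^2 - 5*w - 24)/(w^2 - 8*w + 16)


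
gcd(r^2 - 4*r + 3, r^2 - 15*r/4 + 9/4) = r - 3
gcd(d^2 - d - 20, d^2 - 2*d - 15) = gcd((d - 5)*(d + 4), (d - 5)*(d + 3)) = d - 5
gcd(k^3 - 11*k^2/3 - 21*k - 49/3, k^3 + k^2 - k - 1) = k + 1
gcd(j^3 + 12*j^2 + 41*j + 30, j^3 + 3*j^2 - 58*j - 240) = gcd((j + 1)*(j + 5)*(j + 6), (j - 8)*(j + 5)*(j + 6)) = j^2 + 11*j + 30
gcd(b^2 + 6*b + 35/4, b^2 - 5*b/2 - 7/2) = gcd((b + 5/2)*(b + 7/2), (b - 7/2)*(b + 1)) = 1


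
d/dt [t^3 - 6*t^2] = 3*t*(t - 4)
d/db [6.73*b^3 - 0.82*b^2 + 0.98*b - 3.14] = 20.19*b^2 - 1.64*b + 0.98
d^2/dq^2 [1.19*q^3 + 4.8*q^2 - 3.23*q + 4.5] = 7.14*q + 9.6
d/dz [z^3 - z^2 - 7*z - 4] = 3*z^2 - 2*z - 7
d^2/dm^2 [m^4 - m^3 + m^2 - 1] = 12*m^2 - 6*m + 2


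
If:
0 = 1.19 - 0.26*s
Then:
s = 4.58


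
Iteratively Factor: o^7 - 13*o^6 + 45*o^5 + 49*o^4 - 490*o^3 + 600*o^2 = (o)*(o^6 - 13*o^5 + 45*o^4 + 49*o^3 - 490*o^2 + 600*o) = o*(o - 5)*(o^5 - 8*o^4 + 5*o^3 + 74*o^2 - 120*o) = o^2*(o - 5)*(o^4 - 8*o^3 + 5*o^2 + 74*o - 120) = o^2*(o - 5)*(o + 3)*(o^3 - 11*o^2 + 38*o - 40) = o^2*(o - 5)^2*(o + 3)*(o^2 - 6*o + 8) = o^2*(o - 5)^2*(o - 4)*(o + 3)*(o - 2)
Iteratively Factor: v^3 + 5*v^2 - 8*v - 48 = (v + 4)*(v^2 + v - 12) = (v - 3)*(v + 4)*(v + 4)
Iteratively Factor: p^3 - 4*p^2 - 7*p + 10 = (p + 2)*(p^2 - 6*p + 5) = (p - 5)*(p + 2)*(p - 1)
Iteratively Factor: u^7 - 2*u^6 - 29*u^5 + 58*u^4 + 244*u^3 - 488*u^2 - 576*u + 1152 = (u - 2)*(u^6 - 29*u^4 + 244*u^2 - 576) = (u - 2)^2*(u^5 + 2*u^4 - 25*u^3 - 50*u^2 + 144*u + 288) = (u - 3)*(u - 2)^2*(u^4 + 5*u^3 - 10*u^2 - 80*u - 96) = (u - 3)*(u - 2)^2*(u + 2)*(u^3 + 3*u^2 - 16*u - 48) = (u - 3)*(u - 2)^2*(u + 2)*(u + 4)*(u^2 - u - 12) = (u - 3)*(u - 2)^2*(u + 2)*(u + 3)*(u + 4)*(u - 4)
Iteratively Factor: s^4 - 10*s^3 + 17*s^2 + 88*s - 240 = (s - 5)*(s^3 - 5*s^2 - 8*s + 48) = (s - 5)*(s - 4)*(s^2 - s - 12) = (s - 5)*(s - 4)^2*(s + 3)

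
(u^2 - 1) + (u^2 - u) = 2*u^2 - u - 1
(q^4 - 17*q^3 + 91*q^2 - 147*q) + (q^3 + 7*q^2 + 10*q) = q^4 - 16*q^3 + 98*q^2 - 137*q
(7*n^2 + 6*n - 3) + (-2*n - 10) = 7*n^2 + 4*n - 13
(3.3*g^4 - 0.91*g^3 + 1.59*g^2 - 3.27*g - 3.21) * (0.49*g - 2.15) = 1.617*g^5 - 7.5409*g^4 + 2.7356*g^3 - 5.0208*g^2 + 5.4576*g + 6.9015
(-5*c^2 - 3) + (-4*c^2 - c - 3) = -9*c^2 - c - 6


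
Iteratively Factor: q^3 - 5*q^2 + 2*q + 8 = (q - 4)*(q^2 - q - 2) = (q - 4)*(q - 2)*(q + 1)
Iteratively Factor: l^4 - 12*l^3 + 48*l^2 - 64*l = (l - 4)*(l^3 - 8*l^2 + 16*l) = l*(l - 4)*(l^2 - 8*l + 16) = l*(l - 4)^2*(l - 4)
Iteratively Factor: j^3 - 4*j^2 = (j)*(j^2 - 4*j) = j*(j - 4)*(j)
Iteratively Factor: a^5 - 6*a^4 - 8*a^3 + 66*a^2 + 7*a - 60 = (a - 4)*(a^4 - 2*a^3 - 16*a^2 + 2*a + 15) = (a - 5)*(a - 4)*(a^3 + 3*a^2 - a - 3) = (a - 5)*(a - 4)*(a + 1)*(a^2 + 2*a - 3) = (a - 5)*(a - 4)*(a + 1)*(a + 3)*(a - 1)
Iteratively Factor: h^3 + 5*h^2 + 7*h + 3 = (h + 3)*(h^2 + 2*h + 1) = (h + 1)*(h + 3)*(h + 1)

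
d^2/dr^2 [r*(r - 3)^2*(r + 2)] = 12*r^2 - 24*r - 6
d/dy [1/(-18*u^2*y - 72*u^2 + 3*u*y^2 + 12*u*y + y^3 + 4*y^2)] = (18*u^2 - 6*u*y - 12*u - 3*y^2 - 8*y)/(-18*u^2*y - 72*u^2 + 3*u*y^2 + 12*u*y + y^3 + 4*y^2)^2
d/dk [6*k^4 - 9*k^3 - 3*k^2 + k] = 24*k^3 - 27*k^2 - 6*k + 1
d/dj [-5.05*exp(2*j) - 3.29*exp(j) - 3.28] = (-10.1*exp(j) - 3.29)*exp(j)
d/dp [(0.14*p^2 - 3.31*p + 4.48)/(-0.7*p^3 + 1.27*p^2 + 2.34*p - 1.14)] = (0.098*p^4 - 4.634*p^3 + 13.9393*p^2 - 11.6984*p - 6.7098)/(0.49*p^6 - 1.778*p^5 - 1.6631*p^4 + 7.5396*p^3 + 2.58*p^2 - 5.3352*p + 1.2996)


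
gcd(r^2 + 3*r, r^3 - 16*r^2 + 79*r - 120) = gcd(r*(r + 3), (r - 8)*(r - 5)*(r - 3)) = 1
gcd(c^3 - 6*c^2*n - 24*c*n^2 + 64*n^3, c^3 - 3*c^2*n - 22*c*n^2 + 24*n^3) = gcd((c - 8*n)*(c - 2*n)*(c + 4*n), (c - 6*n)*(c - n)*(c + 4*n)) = c + 4*n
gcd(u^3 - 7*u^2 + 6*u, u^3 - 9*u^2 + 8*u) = u^2 - u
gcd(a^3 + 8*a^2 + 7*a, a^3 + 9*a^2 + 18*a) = a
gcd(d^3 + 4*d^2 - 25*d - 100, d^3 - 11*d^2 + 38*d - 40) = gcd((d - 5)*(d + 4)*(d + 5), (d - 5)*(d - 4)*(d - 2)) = d - 5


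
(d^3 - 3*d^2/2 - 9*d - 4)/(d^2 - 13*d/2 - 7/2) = (d^2 - 2*d - 8)/(d - 7)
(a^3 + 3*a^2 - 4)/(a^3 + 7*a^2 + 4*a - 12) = (a + 2)/(a + 6)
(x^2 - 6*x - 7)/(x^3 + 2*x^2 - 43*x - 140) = (x + 1)/(x^2 + 9*x + 20)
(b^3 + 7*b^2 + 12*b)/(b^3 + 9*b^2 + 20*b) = (b + 3)/(b + 5)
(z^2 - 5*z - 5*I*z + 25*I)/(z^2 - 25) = (z - 5*I)/(z + 5)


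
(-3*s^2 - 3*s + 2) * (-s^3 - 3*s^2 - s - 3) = 3*s^5 + 12*s^4 + 10*s^3 + 6*s^2 + 7*s - 6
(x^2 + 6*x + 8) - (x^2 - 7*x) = 13*x + 8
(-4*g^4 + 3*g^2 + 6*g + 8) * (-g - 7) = 4*g^5 + 28*g^4 - 3*g^3 - 27*g^2 - 50*g - 56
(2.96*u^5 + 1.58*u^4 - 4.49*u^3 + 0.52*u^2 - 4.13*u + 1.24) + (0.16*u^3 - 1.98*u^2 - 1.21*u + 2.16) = 2.96*u^5 + 1.58*u^4 - 4.33*u^3 - 1.46*u^2 - 5.34*u + 3.4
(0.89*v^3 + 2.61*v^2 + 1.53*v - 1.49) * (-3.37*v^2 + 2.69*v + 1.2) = -2.9993*v^5 - 6.4016*v^4 + 2.9328*v^3 + 12.269*v^2 - 2.1721*v - 1.788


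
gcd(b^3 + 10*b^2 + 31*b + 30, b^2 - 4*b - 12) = b + 2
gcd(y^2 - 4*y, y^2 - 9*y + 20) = y - 4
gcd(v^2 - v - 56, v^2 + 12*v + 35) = v + 7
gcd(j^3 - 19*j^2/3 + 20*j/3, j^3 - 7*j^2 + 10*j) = j^2 - 5*j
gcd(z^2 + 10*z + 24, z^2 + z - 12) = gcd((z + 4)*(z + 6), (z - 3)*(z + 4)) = z + 4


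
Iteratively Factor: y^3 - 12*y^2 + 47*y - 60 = (y - 3)*(y^2 - 9*y + 20) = (y - 4)*(y - 3)*(y - 5)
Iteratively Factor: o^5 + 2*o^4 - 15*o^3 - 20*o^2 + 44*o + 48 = (o + 1)*(o^4 + o^3 - 16*o^2 - 4*o + 48) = (o + 1)*(o + 2)*(o^3 - o^2 - 14*o + 24) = (o - 2)*(o + 1)*(o + 2)*(o^2 + o - 12) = (o - 2)*(o + 1)*(o + 2)*(o + 4)*(o - 3)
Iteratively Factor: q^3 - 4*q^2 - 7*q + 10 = (q - 5)*(q^2 + q - 2) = (q - 5)*(q - 1)*(q + 2)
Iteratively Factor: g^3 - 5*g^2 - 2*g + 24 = (g - 3)*(g^2 - 2*g - 8) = (g - 4)*(g - 3)*(g + 2)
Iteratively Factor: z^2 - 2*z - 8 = (z + 2)*(z - 4)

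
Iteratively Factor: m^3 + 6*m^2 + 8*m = (m)*(m^2 + 6*m + 8) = m*(m + 4)*(m + 2)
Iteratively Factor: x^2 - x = (x)*(x - 1)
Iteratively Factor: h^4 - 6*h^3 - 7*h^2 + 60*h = (h - 4)*(h^3 - 2*h^2 - 15*h) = (h - 5)*(h - 4)*(h^2 + 3*h) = (h - 5)*(h - 4)*(h + 3)*(h)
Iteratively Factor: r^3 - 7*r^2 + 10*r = (r)*(r^2 - 7*r + 10) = r*(r - 5)*(r - 2)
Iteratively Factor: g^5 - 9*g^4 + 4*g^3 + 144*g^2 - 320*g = (g + 4)*(g^4 - 13*g^3 + 56*g^2 - 80*g) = g*(g + 4)*(g^3 - 13*g^2 + 56*g - 80) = g*(g - 4)*(g + 4)*(g^2 - 9*g + 20) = g*(g - 4)^2*(g + 4)*(g - 5)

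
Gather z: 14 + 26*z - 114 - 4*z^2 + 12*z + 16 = -4*z^2 + 38*z - 84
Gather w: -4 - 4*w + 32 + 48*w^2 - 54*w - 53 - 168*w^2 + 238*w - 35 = -120*w^2 + 180*w - 60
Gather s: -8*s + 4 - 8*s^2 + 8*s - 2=2 - 8*s^2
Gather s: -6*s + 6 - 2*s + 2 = 8 - 8*s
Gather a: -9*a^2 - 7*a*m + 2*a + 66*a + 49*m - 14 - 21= -9*a^2 + a*(68 - 7*m) + 49*m - 35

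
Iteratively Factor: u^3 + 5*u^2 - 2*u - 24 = (u + 3)*(u^2 + 2*u - 8) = (u - 2)*(u + 3)*(u + 4)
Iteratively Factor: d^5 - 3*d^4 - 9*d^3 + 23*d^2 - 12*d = (d)*(d^4 - 3*d^3 - 9*d^2 + 23*d - 12) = d*(d - 1)*(d^3 - 2*d^2 - 11*d + 12) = d*(d - 1)*(d + 3)*(d^2 - 5*d + 4) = d*(d - 4)*(d - 1)*(d + 3)*(d - 1)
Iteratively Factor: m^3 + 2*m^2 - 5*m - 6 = (m - 2)*(m^2 + 4*m + 3) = (m - 2)*(m + 3)*(m + 1)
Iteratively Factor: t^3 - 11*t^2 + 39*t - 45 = (t - 3)*(t^2 - 8*t + 15) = (t - 3)^2*(t - 5)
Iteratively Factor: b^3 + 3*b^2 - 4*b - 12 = (b - 2)*(b^2 + 5*b + 6) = (b - 2)*(b + 3)*(b + 2)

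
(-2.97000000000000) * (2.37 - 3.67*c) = 10.8999*c - 7.0389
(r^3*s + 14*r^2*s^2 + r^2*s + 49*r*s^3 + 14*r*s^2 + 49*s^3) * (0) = 0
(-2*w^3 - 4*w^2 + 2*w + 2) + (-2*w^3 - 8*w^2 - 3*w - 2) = -4*w^3 - 12*w^2 - w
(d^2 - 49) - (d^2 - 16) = -33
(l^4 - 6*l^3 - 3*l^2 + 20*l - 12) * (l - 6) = l^5 - 12*l^4 + 33*l^3 + 38*l^2 - 132*l + 72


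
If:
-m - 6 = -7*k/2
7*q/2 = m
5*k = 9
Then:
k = 9/5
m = 3/10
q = 3/35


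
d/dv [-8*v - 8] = -8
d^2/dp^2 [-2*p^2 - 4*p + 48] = -4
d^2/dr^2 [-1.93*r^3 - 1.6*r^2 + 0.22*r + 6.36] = -11.58*r - 3.2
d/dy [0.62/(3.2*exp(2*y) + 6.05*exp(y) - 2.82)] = (-3.968*exp(y) - 3.751)*exp(y)/(3.2*exp(2*y) + 6.05*exp(y) - 2.82)^2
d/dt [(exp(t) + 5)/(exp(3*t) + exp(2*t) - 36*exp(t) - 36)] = (-(exp(t) + 5)*(3*exp(2*t) + 2*exp(t) - 36) + exp(3*t) + exp(2*t) - 36*exp(t) - 36)*exp(t)/(exp(3*t) + exp(2*t) - 36*exp(t) - 36)^2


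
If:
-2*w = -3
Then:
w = 3/2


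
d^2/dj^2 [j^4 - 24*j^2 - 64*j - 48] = 12*j^2 - 48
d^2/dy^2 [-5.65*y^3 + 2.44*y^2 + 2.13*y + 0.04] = 4.88 - 33.9*y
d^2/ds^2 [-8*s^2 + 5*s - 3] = -16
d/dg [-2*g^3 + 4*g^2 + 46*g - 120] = -6*g^2 + 8*g + 46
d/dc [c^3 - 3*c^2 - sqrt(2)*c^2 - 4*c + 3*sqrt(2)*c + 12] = 3*c^2 - 6*c - 2*sqrt(2)*c - 4 + 3*sqrt(2)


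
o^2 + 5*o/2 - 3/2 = (o - 1/2)*(o + 3)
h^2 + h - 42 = (h - 6)*(h + 7)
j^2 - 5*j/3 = j*(j - 5/3)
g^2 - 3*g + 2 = (g - 2)*(g - 1)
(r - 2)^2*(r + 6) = r^3 + 2*r^2 - 20*r + 24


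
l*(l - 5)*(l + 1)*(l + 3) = l^4 - l^3 - 17*l^2 - 15*l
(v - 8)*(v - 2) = v^2 - 10*v + 16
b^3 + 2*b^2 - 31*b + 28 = (b - 4)*(b - 1)*(b + 7)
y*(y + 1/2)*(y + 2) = y^3 + 5*y^2/2 + y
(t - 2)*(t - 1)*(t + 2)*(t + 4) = t^4 + 3*t^3 - 8*t^2 - 12*t + 16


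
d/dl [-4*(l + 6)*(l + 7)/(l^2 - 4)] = 4*(13*l^2 + 92*l + 52)/(l^4 - 8*l^2 + 16)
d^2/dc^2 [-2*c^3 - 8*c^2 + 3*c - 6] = -12*c - 16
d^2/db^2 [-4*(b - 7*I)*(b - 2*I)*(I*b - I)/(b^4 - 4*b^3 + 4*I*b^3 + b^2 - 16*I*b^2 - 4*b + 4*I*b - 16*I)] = (-8*I*b^9 + b^8*(-216 + 24*I) + b^7*(1584 - 264*I) + b^6*(-6456 - 1000*I) + b^5*(23832 - 1392*I) + b^4*(-50688 + 16656*I) + b^3*(66120 - 38864*I) + b^2*(-49536 + 16176*I) + b*(51264 + 96960*I) + 19200 - 42496*I)/(b^12 + b^11*(-12 + 12*I) + b^10*(3 - 144*I) + b^9*(476 + 548*I) + b^8*(-2301 - 432*I) + b^7*(4572 - 1500*I) + b^6*(-6911 + 3664*I) + b^5*(10740 - 7668*I) + b^4*(-6912 + 12144*I) + b^3*(9728 - 8704*I) + b^2*(-2304 + 12288*I) + b*(3072 - 3072*I) + 4096*I)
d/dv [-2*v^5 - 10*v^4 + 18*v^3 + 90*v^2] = 2*v*(-5*v^3 - 20*v^2 + 27*v + 90)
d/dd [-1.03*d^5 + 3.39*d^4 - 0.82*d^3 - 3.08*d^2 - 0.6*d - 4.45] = -5.15*d^4 + 13.56*d^3 - 2.46*d^2 - 6.16*d - 0.6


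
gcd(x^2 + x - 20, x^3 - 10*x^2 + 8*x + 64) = x - 4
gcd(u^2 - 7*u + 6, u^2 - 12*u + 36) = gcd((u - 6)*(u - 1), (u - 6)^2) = u - 6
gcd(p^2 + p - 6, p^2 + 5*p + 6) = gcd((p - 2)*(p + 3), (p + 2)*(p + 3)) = p + 3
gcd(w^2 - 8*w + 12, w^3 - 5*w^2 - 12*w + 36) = w^2 - 8*w + 12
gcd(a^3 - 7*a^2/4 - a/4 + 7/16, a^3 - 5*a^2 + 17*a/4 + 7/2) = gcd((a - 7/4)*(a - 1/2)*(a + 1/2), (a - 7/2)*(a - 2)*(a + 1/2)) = a + 1/2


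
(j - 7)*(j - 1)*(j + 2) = j^3 - 6*j^2 - 9*j + 14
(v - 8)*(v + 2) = v^2 - 6*v - 16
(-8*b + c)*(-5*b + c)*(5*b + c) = 200*b^3 - 25*b^2*c - 8*b*c^2 + c^3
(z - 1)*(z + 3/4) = z^2 - z/4 - 3/4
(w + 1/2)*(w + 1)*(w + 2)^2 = w^4 + 11*w^3/2 + 21*w^2/2 + 8*w + 2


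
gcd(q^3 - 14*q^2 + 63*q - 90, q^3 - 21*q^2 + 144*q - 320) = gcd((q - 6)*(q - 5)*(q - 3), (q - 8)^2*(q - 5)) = q - 5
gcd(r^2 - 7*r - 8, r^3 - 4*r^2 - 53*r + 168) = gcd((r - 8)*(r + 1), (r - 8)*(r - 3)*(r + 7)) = r - 8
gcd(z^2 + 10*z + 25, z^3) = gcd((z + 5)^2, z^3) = 1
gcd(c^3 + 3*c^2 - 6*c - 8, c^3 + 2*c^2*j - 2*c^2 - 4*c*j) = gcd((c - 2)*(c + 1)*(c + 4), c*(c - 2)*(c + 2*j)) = c - 2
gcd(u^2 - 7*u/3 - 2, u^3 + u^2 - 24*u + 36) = u - 3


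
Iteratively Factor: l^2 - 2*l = (l)*(l - 2)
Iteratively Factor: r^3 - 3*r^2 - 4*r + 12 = (r - 2)*(r^2 - r - 6) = (r - 2)*(r + 2)*(r - 3)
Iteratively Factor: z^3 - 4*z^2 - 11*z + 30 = (z + 3)*(z^2 - 7*z + 10) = (z - 5)*(z + 3)*(z - 2)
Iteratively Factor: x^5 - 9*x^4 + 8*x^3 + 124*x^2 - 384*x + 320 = (x - 5)*(x^4 - 4*x^3 - 12*x^2 + 64*x - 64) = (x - 5)*(x + 4)*(x^3 - 8*x^2 + 20*x - 16) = (x - 5)*(x - 2)*(x + 4)*(x^2 - 6*x + 8) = (x - 5)*(x - 2)^2*(x + 4)*(x - 4)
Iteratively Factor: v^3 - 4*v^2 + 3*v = (v - 3)*(v^2 - v) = (v - 3)*(v - 1)*(v)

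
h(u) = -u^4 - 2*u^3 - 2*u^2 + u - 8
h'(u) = -4*u^3 - 6*u^2 - 4*u + 1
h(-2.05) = -18.89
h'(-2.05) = 18.45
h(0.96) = -11.50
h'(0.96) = -11.91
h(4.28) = -532.73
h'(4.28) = -439.64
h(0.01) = -7.99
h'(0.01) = 0.96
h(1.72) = -31.13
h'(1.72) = -43.98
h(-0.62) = -9.06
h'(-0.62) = 2.13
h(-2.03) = -18.52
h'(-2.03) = 17.86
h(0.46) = -8.20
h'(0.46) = -2.50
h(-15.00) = -44348.00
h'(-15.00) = 12211.00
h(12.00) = -24476.00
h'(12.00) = -7823.00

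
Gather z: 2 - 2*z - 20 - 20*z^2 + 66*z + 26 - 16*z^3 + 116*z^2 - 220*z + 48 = -16*z^3 + 96*z^2 - 156*z + 56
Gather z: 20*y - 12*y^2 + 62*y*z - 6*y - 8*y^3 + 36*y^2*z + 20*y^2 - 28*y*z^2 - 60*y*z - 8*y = -8*y^3 + 8*y^2 - 28*y*z^2 + 6*y + z*(36*y^2 + 2*y)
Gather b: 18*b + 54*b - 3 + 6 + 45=72*b + 48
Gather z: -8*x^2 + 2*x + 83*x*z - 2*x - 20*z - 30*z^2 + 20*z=-8*x^2 + 83*x*z - 30*z^2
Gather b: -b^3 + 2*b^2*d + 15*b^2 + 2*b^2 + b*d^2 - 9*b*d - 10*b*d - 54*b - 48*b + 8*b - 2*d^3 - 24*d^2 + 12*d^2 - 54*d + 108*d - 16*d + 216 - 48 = -b^3 + b^2*(2*d + 17) + b*(d^2 - 19*d - 94) - 2*d^3 - 12*d^2 + 38*d + 168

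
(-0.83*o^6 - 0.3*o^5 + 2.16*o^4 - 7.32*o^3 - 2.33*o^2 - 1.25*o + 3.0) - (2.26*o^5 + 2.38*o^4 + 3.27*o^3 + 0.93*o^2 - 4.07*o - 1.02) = -0.83*o^6 - 2.56*o^5 - 0.22*o^4 - 10.59*o^3 - 3.26*o^2 + 2.82*o + 4.02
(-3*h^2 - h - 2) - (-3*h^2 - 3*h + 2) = 2*h - 4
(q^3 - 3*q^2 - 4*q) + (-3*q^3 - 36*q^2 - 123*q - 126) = -2*q^3 - 39*q^2 - 127*q - 126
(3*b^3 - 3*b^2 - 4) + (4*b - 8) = 3*b^3 - 3*b^2 + 4*b - 12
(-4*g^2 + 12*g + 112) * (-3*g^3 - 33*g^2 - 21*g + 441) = 12*g^5 + 96*g^4 - 648*g^3 - 5712*g^2 + 2940*g + 49392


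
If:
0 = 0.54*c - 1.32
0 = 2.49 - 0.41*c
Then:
No Solution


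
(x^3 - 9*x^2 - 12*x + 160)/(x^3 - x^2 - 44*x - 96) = (x - 5)/(x + 3)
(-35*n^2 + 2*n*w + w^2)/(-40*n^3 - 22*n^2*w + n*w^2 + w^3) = (7*n + w)/(8*n^2 + 6*n*w + w^2)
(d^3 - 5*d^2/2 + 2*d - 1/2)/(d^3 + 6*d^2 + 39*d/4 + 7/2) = 2*(2*d^3 - 5*d^2 + 4*d - 1)/(4*d^3 + 24*d^2 + 39*d + 14)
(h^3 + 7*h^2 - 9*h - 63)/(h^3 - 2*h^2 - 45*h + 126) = (h + 3)/(h - 6)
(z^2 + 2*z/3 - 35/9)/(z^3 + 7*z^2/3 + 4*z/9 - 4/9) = (9*z^2 + 6*z - 35)/(9*z^3 + 21*z^2 + 4*z - 4)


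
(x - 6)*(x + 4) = x^2 - 2*x - 24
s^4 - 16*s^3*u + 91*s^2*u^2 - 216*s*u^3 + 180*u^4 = (s - 6*u)*(s - 5*u)*(s - 3*u)*(s - 2*u)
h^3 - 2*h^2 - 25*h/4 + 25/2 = (h - 5/2)*(h - 2)*(h + 5/2)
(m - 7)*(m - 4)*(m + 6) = m^3 - 5*m^2 - 38*m + 168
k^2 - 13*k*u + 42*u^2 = (k - 7*u)*(k - 6*u)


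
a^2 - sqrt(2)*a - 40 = (a - 5*sqrt(2))*(a + 4*sqrt(2))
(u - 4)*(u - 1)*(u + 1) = u^3 - 4*u^2 - u + 4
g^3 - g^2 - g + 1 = (g - 1)^2*(g + 1)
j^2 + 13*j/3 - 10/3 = (j - 2/3)*(j + 5)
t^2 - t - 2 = (t - 2)*(t + 1)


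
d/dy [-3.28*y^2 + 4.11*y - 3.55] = 4.11 - 6.56*y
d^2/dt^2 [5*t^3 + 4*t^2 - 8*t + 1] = 30*t + 8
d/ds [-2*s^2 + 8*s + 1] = 8 - 4*s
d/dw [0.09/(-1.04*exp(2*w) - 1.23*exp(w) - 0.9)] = (0.1872*exp(w) + 0.1107)*exp(w)/(1.04*exp(2*w) + 1.23*exp(w) + 0.9)^2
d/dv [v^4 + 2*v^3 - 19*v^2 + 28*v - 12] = 4*v^3 + 6*v^2 - 38*v + 28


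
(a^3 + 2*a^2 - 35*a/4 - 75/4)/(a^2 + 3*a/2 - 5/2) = (2*a^2 - a - 15)/(2*(a - 1))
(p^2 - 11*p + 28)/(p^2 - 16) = (p - 7)/(p + 4)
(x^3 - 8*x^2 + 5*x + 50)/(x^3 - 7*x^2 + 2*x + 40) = (x - 5)/(x - 4)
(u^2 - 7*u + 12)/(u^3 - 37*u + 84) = 1/(u + 7)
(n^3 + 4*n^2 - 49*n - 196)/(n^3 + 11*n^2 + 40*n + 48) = (n^2 - 49)/(n^2 + 7*n + 12)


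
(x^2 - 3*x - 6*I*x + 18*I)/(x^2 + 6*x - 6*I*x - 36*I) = (x - 3)/(x + 6)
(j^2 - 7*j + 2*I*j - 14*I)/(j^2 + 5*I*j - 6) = (j - 7)/(j + 3*I)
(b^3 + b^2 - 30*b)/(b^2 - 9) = b*(b^2 + b - 30)/(b^2 - 9)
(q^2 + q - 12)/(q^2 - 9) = (q + 4)/(q + 3)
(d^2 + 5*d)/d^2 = (d + 5)/d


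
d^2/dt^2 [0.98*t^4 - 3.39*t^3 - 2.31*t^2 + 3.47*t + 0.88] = 11.76*t^2 - 20.34*t - 4.62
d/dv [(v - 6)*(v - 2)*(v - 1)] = 3*v^2 - 18*v + 20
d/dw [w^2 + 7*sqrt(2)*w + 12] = 2*w + 7*sqrt(2)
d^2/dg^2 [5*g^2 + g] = 10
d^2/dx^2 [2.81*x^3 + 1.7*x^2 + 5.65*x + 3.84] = 16.86*x + 3.4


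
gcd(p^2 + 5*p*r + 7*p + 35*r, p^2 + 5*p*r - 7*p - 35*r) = p + 5*r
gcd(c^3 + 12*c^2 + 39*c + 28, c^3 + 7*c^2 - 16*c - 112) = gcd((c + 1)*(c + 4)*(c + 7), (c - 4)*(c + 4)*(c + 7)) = c^2 + 11*c + 28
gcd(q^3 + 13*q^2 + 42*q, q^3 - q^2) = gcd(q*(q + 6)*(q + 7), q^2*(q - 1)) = q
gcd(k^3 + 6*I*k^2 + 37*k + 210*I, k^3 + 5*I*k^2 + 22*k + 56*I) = k + 7*I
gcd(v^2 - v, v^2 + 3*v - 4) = v - 1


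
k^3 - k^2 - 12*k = k*(k - 4)*(k + 3)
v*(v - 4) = v^2 - 4*v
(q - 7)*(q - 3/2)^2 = q^3 - 10*q^2 + 93*q/4 - 63/4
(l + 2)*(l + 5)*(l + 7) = l^3 + 14*l^2 + 59*l + 70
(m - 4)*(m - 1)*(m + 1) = m^3 - 4*m^2 - m + 4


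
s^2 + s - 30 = (s - 5)*(s + 6)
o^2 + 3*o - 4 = (o - 1)*(o + 4)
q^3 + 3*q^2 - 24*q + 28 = (q - 2)^2*(q + 7)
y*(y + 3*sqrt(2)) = y^2 + 3*sqrt(2)*y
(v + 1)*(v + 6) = v^2 + 7*v + 6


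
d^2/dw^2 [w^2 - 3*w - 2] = 2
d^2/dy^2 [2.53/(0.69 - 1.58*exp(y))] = (-6.315892*exp(y) - 2.758206)*exp(y)/(1.58*exp(y) - 0.69)^3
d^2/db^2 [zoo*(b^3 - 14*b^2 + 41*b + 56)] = zoo*(b + 1)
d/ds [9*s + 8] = 9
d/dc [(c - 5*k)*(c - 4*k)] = 2*c - 9*k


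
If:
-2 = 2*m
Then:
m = -1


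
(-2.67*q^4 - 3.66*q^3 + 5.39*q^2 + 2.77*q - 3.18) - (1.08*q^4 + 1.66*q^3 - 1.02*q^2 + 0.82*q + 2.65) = -3.75*q^4 - 5.32*q^3 + 6.41*q^2 + 1.95*q - 5.83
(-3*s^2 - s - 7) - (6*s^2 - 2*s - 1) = -9*s^2 + s - 6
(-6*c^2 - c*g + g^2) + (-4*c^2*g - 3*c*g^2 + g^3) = -4*c^2*g - 6*c^2 - 3*c*g^2 - c*g + g^3 + g^2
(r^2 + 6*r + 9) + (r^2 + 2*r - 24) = 2*r^2 + 8*r - 15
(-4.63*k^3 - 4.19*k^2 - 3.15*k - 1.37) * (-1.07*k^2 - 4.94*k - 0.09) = 4.9541*k^5 + 27.3555*k^4 + 24.4858*k^3 + 17.404*k^2 + 7.0513*k + 0.1233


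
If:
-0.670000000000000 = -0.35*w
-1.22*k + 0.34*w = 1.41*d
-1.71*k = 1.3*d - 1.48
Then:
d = -0.84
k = 1.50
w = 1.91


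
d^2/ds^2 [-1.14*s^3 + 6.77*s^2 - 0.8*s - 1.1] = 13.54 - 6.84*s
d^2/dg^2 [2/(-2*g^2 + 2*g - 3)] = 8*(2*g^2 - 2*g - 2*(2*g - 1)^2 + 3)/(2*g^2 - 2*g + 3)^3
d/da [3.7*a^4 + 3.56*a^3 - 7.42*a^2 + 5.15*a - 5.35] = 14.8*a^3 + 10.68*a^2 - 14.84*a + 5.15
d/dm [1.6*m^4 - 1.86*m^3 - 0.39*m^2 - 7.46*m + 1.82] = 6.4*m^3 - 5.58*m^2 - 0.78*m - 7.46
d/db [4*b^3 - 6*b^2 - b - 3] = 12*b^2 - 12*b - 1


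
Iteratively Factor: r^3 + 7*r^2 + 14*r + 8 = (r + 4)*(r^2 + 3*r + 2) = (r + 2)*(r + 4)*(r + 1)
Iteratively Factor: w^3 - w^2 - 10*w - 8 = (w - 4)*(w^2 + 3*w + 2) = (w - 4)*(w + 2)*(w + 1)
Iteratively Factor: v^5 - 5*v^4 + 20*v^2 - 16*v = (v - 1)*(v^4 - 4*v^3 - 4*v^2 + 16*v) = (v - 1)*(v + 2)*(v^3 - 6*v^2 + 8*v) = (v - 4)*(v - 1)*(v + 2)*(v^2 - 2*v) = (v - 4)*(v - 2)*(v - 1)*(v + 2)*(v)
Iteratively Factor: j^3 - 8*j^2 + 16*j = (j)*(j^2 - 8*j + 16) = j*(j - 4)*(j - 4)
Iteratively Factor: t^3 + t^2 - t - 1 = (t + 1)*(t^2 - 1) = (t + 1)^2*(t - 1)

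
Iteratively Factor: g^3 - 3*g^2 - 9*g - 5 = (g + 1)*(g^2 - 4*g - 5) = (g + 1)^2*(g - 5)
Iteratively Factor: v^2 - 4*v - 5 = (v - 5)*(v + 1)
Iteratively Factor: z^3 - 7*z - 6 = (z + 2)*(z^2 - 2*z - 3) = (z + 1)*(z + 2)*(z - 3)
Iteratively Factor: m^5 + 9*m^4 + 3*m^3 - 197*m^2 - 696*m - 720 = (m + 3)*(m^4 + 6*m^3 - 15*m^2 - 152*m - 240) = (m + 3)*(m + 4)*(m^3 + 2*m^2 - 23*m - 60) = (m + 3)^2*(m + 4)*(m^2 - m - 20) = (m - 5)*(m + 3)^2*(m + 4)*(m + 4)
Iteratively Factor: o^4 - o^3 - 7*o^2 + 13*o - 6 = (o - 2)*(o^3 + o^2 - 5*o + 3) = (o - 2)*(o + 3)*(o^2 - 2*o + 1) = (o - 2)*(o - 1)*(o + 3)*(o - 1)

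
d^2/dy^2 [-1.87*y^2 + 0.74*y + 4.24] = -3.74000000000000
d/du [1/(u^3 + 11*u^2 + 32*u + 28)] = (-3*u^2 - 22*u - 32)/(u^3 + 11*u^2 + 32*u + 28)^2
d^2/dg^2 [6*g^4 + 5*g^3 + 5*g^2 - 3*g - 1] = 72*g^2 + 30*g + 10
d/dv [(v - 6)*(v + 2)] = 2*v - 4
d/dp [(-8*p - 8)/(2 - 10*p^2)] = 4*(5*p^2 - 10*p*(p + 1) - 1)/(5*p^2 - 1)^2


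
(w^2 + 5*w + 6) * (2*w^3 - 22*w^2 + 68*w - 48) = 2*w^5 - 12*w^4 - 30*w^3 + 160*w^2 + 168*w - 288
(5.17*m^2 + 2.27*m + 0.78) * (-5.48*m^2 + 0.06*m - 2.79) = -28.3316*m^4 - 12.1294*m^3 - 18.5625*m^2 - 6.2865*m - 2.1762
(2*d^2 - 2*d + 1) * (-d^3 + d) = -2*d^5 + 2*d^4 + d^3 - 2*d^2 + d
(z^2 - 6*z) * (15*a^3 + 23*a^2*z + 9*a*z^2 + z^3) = 15*a^3*z^2 - 90*a^3*z + 23*a^2*z^3 - 138*a^2*z^2 + 9*a*z^4 - 54*a*z^3 + z^5 - 6*z^4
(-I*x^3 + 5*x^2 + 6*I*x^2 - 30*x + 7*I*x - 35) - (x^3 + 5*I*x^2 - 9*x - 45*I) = -x^3 - I*x^3 + 5*x^2 + I*x^2 - 21*x + 7*I*x - 35 + 45*I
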